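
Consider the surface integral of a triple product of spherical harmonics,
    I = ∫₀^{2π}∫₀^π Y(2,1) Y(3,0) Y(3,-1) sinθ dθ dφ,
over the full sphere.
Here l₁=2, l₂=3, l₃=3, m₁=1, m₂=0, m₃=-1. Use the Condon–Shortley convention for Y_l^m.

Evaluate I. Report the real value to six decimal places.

-0.059471

m-sum 0 ✓  L=8 even ✓  1≤3≤5 ✓
Π(2lᵢ+1) = 5×7×7 = 245
triangle coeff Δ(2,3,3) = 1/3780
Σ_t [0,2]: t=0:+1/24 t=1:−1/4 t=2:+1/24 = -1/6
(3j)²=4/105 [(2 3 3; 0 0 0)], sign=+1
Σ_t [0,1]: t=0:+1/12 t=1:−1/8 = -1/24
(3j)²=1/210 [(2 3 3; 1 0 -1)], sign=-1
⇒ 4πI² = 2/45
I = (-1)√(2/45/(4π)) = -0.05947080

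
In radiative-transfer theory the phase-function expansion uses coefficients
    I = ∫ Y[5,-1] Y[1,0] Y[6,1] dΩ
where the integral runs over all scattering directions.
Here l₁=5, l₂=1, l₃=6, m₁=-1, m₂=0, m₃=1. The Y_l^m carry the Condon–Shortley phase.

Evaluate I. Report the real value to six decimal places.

-0.241725

Checks pass: Σm=0; 12 even; l₃=6∈[4,6].
(2·5+1)(2·1+1)(2·6+1) = 429
Δ: 0! 10! 2! / 13! → 1/858
sum: t=0:+1/14400 = 1/14400
3j²(5 1 6; 0 0 0) = Δ·Π!·Σ² = 6/143  (sign +1)
sum: t=0:+1/17280 = 1/17280
3j²(5 1 6; -1 0 1) = Δ·Π!·Σ² = 35/858  (sign -1)
combine: 4πI² = 429·6/143·35/858 = 105/143
take √, sign -1: I = -0.24172507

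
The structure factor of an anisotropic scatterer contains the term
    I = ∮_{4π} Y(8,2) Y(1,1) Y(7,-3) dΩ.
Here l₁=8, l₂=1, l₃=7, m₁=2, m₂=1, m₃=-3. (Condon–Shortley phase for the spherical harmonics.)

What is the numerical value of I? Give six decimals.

Rules hold: Σm=0, L=16 even, 7≤7≤9.
N = 17·3·15 = 765
Δ = 2!·14!·0!/17! = 1/2040
Racah Σ t=1..1: t=1:−1/25401600 = -1/25401600
⇒ 3j(8 1 7; 0 0 0)² = 8/255, sgn +1
Racah Σ t=2..2: t=2:+1/174182400 = 1/174182400
⇒ 3j(8 1 7; 2 1 -3)² = 1/136, sgn +1
4πI² = N·(3j₀)²·(3jₘ)² = 3/17
I = +1·√(0.176471/4π) = 0.11850352

0.118504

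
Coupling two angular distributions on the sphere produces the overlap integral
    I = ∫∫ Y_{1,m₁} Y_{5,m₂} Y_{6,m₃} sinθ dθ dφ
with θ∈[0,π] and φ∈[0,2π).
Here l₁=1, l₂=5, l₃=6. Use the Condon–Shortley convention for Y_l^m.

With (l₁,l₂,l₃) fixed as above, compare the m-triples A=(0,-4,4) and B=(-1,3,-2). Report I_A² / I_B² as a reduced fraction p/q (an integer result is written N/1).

10/3

Same 1,5,6: normalisation and zero-m 3j drop out of the ratio.
A: Δ: 0! 2! 10! / 13! → 1/858; sum: t=0:+1/362880 = 1/362880; 3j²(1 5 6; 0 -4 4) = Δ·Π!·Σ² = 10/429  (sign +1)
B: Δ: 0! 2! 10! / 13! → 1/858; sum: t=0:+1/161280 = 1/161280; 3j²(1 5 6; -1 3 -2) = Δ·Π!·Σ² = 1/143  (sign +1)
I_A²/I_B² = (10/429)/(1/143) = 10/3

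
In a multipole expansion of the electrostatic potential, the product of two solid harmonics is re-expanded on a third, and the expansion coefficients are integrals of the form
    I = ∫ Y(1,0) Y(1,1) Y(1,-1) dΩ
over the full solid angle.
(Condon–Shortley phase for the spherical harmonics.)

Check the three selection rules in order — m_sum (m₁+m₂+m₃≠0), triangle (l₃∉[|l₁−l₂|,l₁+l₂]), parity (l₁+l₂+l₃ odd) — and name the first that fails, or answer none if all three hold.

parity

m₁+m₂+m₃ = 0 + 1 − 1 = 0  ✓
triangle: |1−1|=0 ≤ l₃=1 ≤ 1+1=2  ✓
parity: l₁+l₂+l₃ = 3 is odd  ✗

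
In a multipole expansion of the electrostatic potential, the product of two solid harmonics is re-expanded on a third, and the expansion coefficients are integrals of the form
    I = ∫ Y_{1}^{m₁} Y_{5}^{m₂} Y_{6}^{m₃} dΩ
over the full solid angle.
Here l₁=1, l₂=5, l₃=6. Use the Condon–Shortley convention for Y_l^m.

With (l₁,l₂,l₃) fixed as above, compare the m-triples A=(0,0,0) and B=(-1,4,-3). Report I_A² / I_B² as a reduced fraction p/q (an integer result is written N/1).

12/1

Same 1,5,6: normalisation and zero-m 3j drop out of the ratio.
A: Δ: 0! 2! 10! / 13! → 1/858; sum: t=0:+1/14400 = 1/14400; 3j²(1 5 6; 0 0 0) = Δ·Π!·Σ² = 6/143  (sign +1)
B: Δ: 0! 2! 10! / 13! → 1/858; sum: t=0:+1/725760 = 1/725760; 3j²(1 5 6; -1 4 -3) = Δ·Π!·Σ² = 1/286  (sign -1)
I_A²/I_B² = (6/143)/(1/286) = 12/1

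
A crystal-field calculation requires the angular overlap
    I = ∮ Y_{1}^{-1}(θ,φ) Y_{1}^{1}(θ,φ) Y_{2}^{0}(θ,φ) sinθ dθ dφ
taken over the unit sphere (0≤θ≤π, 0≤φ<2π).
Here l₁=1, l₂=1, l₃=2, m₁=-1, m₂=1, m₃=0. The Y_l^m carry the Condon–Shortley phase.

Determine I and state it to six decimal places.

Checks pass: Σm=0; 4 even; l₃=2∈[0,2].
(2·1+1)(2·1+1)(2·2+1) = 45
Δ: 0! 2! 2! / 5! → 1/30
sum: t=0:+1/1 = 1/1
3j²(1 1 2; 0 0 0) = Δ·Π!·Σ² = 2/15  (sign +1)
sum: t=0:+1/4 = 1/4
3j²(1 1 2; -1 1 0) = Δ·Π!·Σ² = 1/30  (sign +1)
combine: 4πI² = 45·2/15·1/30 = 1/5
take √, sign +1: I = 0.12615663

0.126157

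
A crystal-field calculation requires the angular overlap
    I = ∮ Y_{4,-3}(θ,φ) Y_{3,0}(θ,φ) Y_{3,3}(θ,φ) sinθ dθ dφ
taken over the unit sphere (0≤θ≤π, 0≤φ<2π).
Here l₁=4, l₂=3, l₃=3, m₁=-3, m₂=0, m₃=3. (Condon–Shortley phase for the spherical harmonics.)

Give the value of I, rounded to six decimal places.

0.203551

Rules hold: Σm=0, L=10 even, 1≤3≤7.
N = 9·7·7 = 441
Δ = 4!·4!·2!/11! = 1/34650
Racah Σ t=1..3: t=1:−1/72 t=2:+1/16 t=3:−1/72 = 5/144
⇒ 3j(4 3 3; 0 0 0)² = 2/77, sgn -1
Racah Σ t=3..3: t=3:−1/288 = -1/288
⇒ 3j(4 3 3; -3 0 3)² = 1/22, sgn -1
4πI² = N·(3j₀)²·(3jₘ)² = 63/121
I = +1·√(0.520661/4π) = 0.20355073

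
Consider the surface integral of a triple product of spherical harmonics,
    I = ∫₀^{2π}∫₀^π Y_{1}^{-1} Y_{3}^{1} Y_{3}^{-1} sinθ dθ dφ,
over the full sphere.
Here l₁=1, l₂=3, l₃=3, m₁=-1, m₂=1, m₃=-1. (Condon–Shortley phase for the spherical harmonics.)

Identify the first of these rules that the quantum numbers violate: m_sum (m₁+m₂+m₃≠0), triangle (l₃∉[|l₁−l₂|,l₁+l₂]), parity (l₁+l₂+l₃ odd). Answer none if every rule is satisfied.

m_sum

azimuthal sum: -1 + 1 − 1 = -1  ✗
2 ≤ 3 ≤ 4 (triangle on l)
L = 1 + 3 + 3 = 7 (odd)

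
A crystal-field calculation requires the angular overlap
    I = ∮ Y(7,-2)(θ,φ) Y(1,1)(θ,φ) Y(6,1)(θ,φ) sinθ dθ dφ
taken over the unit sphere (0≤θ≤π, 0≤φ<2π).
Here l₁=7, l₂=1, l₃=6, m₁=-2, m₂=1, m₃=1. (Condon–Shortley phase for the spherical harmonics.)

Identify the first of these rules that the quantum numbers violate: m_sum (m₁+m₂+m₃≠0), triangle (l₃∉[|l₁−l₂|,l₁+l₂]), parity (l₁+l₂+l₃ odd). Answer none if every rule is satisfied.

azimuthal sum: -2 + 1 + 1 = 0  ✓
6 ≤ 6 ≤ 8 (triangle on l)  ✓
L = 7 + 1 + 6 = 14 (even)  ✓

none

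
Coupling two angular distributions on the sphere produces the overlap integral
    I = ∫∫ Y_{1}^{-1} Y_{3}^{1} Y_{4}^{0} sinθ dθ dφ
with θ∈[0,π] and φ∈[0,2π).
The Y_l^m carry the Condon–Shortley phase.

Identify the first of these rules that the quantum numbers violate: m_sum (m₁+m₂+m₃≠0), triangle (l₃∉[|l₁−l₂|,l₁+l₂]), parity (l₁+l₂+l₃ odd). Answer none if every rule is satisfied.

Σmᵢ = 0  ✓
l₃∈[|l₁−l₂|,l₁+l₂]=[2,4], have l₃=4  ✓
Σlᵢ = 8 ⇒ even  ✓

none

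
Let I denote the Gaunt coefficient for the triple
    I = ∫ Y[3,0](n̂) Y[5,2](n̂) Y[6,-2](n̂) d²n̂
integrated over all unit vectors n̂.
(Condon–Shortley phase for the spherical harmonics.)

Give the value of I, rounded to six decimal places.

0.058844

m-sum 0 ✓  L=14 even ✓  2≤6≤8 ✓
Π(2lᵢ+1) = 7×11×13 = 1001
triangle coeff Δ(3,5,6) = 1/675675
Σ_t [0,2]: t=0:+1/8640 t=1:−1/2304 t=2:+1/8640 = -7/34560
(3j)²=7/429 [(3 5 6; 0 0 0)], sign=-1
Σ_t [0,2]: t=0:+1/60480 t=1:−1/5760 t=2:+1/8640 = -1/24192
(3j)²=8/3003 [(3 5 6; 0 2 -2)], sign=-1
⇒ 4πI² = 56/1287
I = (+1)√(56/1287/(4π)) = 0.05884368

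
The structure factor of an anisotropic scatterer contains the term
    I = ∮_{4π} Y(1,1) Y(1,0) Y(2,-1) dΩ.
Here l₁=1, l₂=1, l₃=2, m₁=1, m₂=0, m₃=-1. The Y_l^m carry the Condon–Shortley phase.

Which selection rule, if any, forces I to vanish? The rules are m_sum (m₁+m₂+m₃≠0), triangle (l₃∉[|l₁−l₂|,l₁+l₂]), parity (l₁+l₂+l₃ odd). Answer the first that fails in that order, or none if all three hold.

Σmᵢ = 0  ✓
l₃∈[|l₁−l₂|,l₁+l₂]=[0,2], have l₃=2  ✓
Σlᵢ = 4 ⇒ even  ✓

none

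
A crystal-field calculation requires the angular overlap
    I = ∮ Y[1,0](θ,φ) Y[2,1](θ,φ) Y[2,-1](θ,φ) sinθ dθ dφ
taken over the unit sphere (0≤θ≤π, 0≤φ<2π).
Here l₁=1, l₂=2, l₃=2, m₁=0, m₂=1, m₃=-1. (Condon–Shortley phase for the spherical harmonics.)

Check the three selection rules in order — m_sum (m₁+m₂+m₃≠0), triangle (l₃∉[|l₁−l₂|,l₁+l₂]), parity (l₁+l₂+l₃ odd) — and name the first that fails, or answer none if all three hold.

parity

Σmᵢ = 0  ✓
l₃∈[|l₁−l₂|,l₁+l₂]=[1,3], have l₃=2  ✓
Σlᵢ = 5 ⇒ odd  ✗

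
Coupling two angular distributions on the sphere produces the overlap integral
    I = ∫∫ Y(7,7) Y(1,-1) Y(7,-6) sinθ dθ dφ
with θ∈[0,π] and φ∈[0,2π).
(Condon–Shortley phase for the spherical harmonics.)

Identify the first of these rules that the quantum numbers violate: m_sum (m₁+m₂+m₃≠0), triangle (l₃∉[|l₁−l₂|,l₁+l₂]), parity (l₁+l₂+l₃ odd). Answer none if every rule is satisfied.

parity

azimuthal sum: 7 − 1 − 6 = 0  ✓
6 ≤ 7 ≤ 8 (triangle on l)  ✓
L = 7 + 1 + 7 = 15 (odd)  ✗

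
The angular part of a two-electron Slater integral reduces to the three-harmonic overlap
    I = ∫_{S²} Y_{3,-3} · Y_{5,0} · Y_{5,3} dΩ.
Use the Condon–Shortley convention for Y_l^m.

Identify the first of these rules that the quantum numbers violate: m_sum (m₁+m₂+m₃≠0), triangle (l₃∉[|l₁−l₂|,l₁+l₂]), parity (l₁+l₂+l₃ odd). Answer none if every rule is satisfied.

parity

Σmᵢ = 0  ✓
l₃∈[|l₁−l₂|,l₁+l₂]=[2,8], have l₃=5  ✓
Σlᵢ = 13 ⇒ odd  ✗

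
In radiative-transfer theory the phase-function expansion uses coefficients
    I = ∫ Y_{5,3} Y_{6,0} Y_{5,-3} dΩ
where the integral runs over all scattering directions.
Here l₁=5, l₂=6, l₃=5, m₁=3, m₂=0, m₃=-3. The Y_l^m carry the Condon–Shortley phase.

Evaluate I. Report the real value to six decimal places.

0.088978

Checks pass: Σm=0; 16 even; l₃=5∈[1,11].
(2·5+1)(2·6+1)(2·5+1) = 1573
Δ: 6! 4! 6! / 17! → 1/28588560
sum: t=1:−1/345600 t=2:+1/13824 t=3:−1/5184 t=4:+1/13824 t=5:−1/345600 = -7/129600
3j²(5 6 5; 0 0 0) = Δ·Π!·Σ² = 80/7293  (sign +1)
sum: t=0:+1/2073600 t=1:−1/86400 t=2:+1/55296 = 29/4147200
3j²(5 6 5; 3 0 -3) = Δ·Π!·Σ² = 841/145860  (sign +1)
combine: 4πI² = 1573·80/7293·841/145860 = 3364/33813
take √, sign +1: I = 0.08897771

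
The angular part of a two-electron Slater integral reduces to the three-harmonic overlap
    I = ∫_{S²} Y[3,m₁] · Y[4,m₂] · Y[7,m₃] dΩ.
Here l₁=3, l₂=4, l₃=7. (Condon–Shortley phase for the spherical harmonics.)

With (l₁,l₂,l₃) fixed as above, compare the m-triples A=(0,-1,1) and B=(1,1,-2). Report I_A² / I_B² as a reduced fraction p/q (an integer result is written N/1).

Shared (l₁,l₂,l₃)=(3,4,7): N and (l;000)² cancel in I_A²/I_B².
A: Δ = 0!·6!·8!/15! = 1/45045; Racah Σ t=0..0: t=0:+1/25920 = 1/25920; ⇒ 3j(3 4 7; 0 -1 1)² = 32/1287, sgn +1
B: Δ = 0!·6!·8!/15! = 1/45045; Racah Σ t=0..0: t=0:+1/34560 = 1/34560; ⇒ 3j(3 4 7; 1 1 -2)² = 4/143, sgn -1
I_A²/I_B² = (32/1287)/(4/143) = 8/9

8/9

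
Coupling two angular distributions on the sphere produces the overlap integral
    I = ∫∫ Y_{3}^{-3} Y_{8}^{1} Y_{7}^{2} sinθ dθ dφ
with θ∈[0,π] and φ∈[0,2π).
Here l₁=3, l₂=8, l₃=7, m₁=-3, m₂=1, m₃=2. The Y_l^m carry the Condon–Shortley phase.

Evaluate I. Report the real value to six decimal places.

0.148075

m-sum 0 ✓  L=18 even ✓  5≤7≤11 ✓
Π(2lᵢ+1) = 7×17×15 = 1785
triangle coeff Δ(3,8,7) = 1/5290740
Σ_t [1,3]: t=1:−1/7257600 t=2:+1/2073600 t=3:−1/7257600 = 1/4838400
(3j)²=252/20995 [(3 8 7; 0 0 0)], sign=-1
Σ_t [4,4]: t=4:+1/29030400 = 1/29030400
(3j)²=54/4199 [(3 8 7; -3 1 2)], sign=-1
⇒ 4πI² = 285768/1037153
I = (+1)√(285768/1037153/(4π)) = 0.14807456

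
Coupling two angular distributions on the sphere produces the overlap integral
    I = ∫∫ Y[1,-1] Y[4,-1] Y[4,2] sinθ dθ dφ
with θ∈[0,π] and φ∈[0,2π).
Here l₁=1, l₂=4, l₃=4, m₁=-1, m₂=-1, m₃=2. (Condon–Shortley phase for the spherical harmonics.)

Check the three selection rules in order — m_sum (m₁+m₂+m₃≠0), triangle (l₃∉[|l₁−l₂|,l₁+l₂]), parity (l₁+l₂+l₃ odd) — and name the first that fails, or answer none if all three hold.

Σmᵢ = 0  ✓
l₃∈[|l₁−l₂|,l₁+l₂]=[3,5], have l₃=4  ✓
Σlᵢ = 9 ⇒ odd  ✗

parity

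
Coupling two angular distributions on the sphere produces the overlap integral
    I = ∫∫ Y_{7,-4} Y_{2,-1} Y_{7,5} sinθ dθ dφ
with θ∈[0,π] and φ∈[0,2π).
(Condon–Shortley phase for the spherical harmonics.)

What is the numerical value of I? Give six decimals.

Rules hold: Σm=0, L=16 even, 5≤7≤9.
N = 15·5·15 = 1125
Δ = 2!·12!·2!/17! = 1/185640
Racah Σ t=0..2: t=0:+1/2419200 t=1:−1/518400 t=2:+1/2419200 = -1/907200
⇒ 3j(7 2 7; 0 0 0)² = 56/3315, sgn +1
Racah Σ t=0..1: t=0:+1/79833600 t=1:−1/14515200 = -1/17740800
⇒ 3j(7 2 7; -4 -1 5)² = 729/30940, sgn -1
4πI² = N·(3j₀)²·(3jₘ)² = 21870/48841
I = -1·√(0.44778/4π) = -0.18876748

-0.188767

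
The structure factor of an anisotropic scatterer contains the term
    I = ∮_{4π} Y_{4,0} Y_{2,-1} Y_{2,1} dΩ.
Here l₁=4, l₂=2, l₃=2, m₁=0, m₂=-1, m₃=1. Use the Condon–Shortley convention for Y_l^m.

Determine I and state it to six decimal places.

0.161197

m-sum 0 ✓  L=8 even ✓  2≤2≤6 ✓
Π(2lᵢ+1) = 9×5×5 = 225
triangle coeff Δ(4,2,2) = 1/630
Σ_t [2,2]: t=2:+1/16 = 1/16
(3j)²=2/35 [(4 2 2; 0 0 0)], sign=+1
Σ_t [1,1]: t=1:−1/36 = -1/36
(3j)²=8/315 [(4 2 2; 0 -1 1)], sign=+1
⇒ 4πI² = 16/49
I = (+1)√(16/49/(4π)) = 0.16119702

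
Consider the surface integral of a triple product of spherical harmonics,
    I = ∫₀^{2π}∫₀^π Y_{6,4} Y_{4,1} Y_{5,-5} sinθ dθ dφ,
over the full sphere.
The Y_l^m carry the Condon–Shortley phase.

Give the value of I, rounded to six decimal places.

l₁+l₂+l₃=15 is odd: 3j(l;000)=0 ⇒ I=0

0.000000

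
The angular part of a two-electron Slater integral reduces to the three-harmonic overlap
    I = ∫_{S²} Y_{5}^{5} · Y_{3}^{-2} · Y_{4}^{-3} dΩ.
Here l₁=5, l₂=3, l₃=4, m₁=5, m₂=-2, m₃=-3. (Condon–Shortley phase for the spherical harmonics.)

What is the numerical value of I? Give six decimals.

m-sum 0 ✓  L=12 even ✓  2≤4≤8 ✓
Π(2lᵢ+1) = 11×7×9 = 693
triangle coeff Δ(5,3,4) = 1/180180
Σ_t [1,3]: t=1:−1/576 t=2:+1/144 t=3:−1/576 = 1/288
(3j)²=20/1001 [(5 3 4; 0 0 0)], sign=+1
Σ_t [0,0]: t=0:+1/17280 = 1/17280
(3j)²=35/858 [(5 3 4; 5 -2 -3)], sign=-1
⇒ 4πI² = 1050/1859
I = (-1)√(1050/1859/(4π)) = -0.21200691

-0.212007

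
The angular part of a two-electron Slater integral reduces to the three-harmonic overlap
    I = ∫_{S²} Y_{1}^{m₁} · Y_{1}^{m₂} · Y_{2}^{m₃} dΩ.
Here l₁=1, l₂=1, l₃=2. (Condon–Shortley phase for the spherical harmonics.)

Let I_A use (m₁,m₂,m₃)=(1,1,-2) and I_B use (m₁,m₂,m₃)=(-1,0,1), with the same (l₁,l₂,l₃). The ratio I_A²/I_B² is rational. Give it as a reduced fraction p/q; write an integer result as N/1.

l's match ⇒ only the (l;m) 3-j factors differ between A and B.
A: triangle coeff Δ(1,1,2) = 1/30; Σ_t [0,0]: t=0:+1/4 = 1/4; (3j)²=1/5 [(1 1 2; 1 1 -2)], sign=+1
B: triangle coeff Δ(1,1,2) = 1/30; Σ_t [0,0]: t=0:+1/2 = 1/2; (3j)²=1/10 [(1 1 2; -1 0 1)], sign=-1
I_A²/I_B² = (1/5)/(1/10) = 2/1

2/1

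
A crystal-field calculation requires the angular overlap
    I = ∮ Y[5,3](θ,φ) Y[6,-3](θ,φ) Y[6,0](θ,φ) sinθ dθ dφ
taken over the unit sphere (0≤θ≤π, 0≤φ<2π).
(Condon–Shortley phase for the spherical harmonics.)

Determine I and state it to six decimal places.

0.000000

L=17 odd ⇒ parity kills the (l;000) factor ⇒ I = 0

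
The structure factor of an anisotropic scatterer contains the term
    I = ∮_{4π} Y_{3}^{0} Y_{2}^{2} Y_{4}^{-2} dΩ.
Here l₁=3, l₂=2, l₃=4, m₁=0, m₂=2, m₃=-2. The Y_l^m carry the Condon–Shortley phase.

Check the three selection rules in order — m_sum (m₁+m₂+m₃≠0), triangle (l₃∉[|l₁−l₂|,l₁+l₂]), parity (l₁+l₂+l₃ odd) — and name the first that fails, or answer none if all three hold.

azimuthal sum: 0 + 2 − 2 = 0  ✓
1 ≤ 4 ≤ 5 (triangle on l)  ✓
L = 3 + 2 + 4 = 9 (odd)  ✗

parity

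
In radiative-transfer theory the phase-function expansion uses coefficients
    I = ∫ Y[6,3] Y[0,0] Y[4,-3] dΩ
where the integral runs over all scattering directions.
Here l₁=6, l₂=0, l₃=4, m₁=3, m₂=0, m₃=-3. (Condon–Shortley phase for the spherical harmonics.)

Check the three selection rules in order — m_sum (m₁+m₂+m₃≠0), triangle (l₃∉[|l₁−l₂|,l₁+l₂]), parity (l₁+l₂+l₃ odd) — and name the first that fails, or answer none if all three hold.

azimuthal sum: 3 + 0 − 3 = 0  ✓
6 ≤ 4 ≤ 6 (triangle on l)  ✗
L = 6 + 0 + 4 = 10 (even)

triangle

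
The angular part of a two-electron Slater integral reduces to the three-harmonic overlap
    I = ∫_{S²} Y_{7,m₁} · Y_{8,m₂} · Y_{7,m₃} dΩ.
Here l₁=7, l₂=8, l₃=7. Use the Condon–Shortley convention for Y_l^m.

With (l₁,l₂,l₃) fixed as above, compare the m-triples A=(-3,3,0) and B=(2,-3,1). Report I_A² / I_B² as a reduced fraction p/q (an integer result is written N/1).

Shared (l₁,l₂,l₃)=(7,8,7): N and (l;000)² cancel in I_A²/I_B².
A: Δ = 8!·6!·8!/23! = 1/22086194130; Racah Σ t=4..8: t=4:+1/2090188800 t=5:−1/124416000 t=6:+1/49766400 t=7:−1/104509440 t=8:+1/1393459200 = 11/2985984000; ⇒ 3j(7 8 7; -3 3 0)² = 3773/579462, sgn -1
B: Δ = 8!·6!·8!/23! = 1/22086194130; Racah Σ t=0..5: t=0:+1/3483648000 t=1:−1/139345920 t=2:+1/37324800 t=3:−1/49766400 t=4:+1/348364800 t=5:−1/20901888000 = 11/4180377600; ⇒ 3j(7 8 7; 2 -3 1)² = 550/289731, sgn +1
I_A²/I_B² = (3773/579462)/(550/289731) = 343/100

343/100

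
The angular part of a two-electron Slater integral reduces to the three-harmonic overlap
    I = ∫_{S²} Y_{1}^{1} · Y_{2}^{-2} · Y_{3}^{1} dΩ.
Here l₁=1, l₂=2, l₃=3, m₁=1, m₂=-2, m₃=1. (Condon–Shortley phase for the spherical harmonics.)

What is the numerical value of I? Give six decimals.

-0.082589

Checks pass: Σm=0; 6 even; l₃=3∈[1,3].
(2·1+1)(2·2+1)(2·3+1) = 105
Δ: 0! 2! 4! / 7! → 1/105
sum: t=0:+1/4 = 1/4
3j²(1 2 3; 0 0 0) = Δ·Π!·Σ² = 3/35  (sign -1)
sum: t=0:+1/48 = 1/48
3j²(1 2 3; 1 -2 1) = Δ·Π!·Σ² = 1/105  (sign +1)
combine: 4πI² = 105·3/35·1/105 = 3/35
take √, sign -1: I = -0.08258890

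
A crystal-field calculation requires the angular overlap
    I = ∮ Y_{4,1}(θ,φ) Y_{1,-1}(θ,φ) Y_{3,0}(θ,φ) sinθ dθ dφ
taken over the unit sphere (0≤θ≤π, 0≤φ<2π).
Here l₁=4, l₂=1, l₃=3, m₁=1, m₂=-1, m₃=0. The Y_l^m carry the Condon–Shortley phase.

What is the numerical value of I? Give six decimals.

-0.194664

m-sum 0 ✓  L=8 even ✓  3≤3≤5 ✓
Π(2lᵢ+1) = 9×3×7 = 189
triangle coeff Δ(4,1,3) = 1/252
Σ_t [1,1]: t=1:−1/36 = -1/36
(3j)²=4/63 [(4 1 3; 0 0 0)], sign=+1
Σ_t [0,0]: t=0:+1/72 = 1/72
(3j)²=5/126 [(4 1 3; 1 -1 0)], sign=-1
⇒ 4πI² = 10/21
I = (-1)√(10/21/(4π)) = -0.19466390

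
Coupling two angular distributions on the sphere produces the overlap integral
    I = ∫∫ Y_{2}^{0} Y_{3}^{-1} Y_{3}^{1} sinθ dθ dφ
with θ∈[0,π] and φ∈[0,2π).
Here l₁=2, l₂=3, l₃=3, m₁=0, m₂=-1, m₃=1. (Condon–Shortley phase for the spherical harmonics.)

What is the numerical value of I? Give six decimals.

Checks pass: Σm=0; 8 even; l₃=3∈[1,5].
(2·2+1)(2·3+1)(2·3+1) = 245
Δ: 2! 2! 4! / 9! → 1/3780
sum: t=0:+1/24 t=1:−1/4 t=2:+1/24 = -1/6
3j²(2 3 3; 0 0 0) = Δ·Π!·Σ² = 4/105  (sign +1)
sum: t=0:+1/16 t=1:−1/6 t=2:+1/96 = -3/32
3j²(2 3 3; 0 -1 1) = Δ·Π!·Σ² = 3/140  (sign -1)
combine: 4πI² = 245·4/105·3/140 = 1/5
take √, sign -1: I = -0.12615663

-0.126157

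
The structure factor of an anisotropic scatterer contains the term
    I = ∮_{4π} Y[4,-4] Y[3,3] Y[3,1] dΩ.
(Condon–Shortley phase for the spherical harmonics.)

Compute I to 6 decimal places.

Checks pass: Σm=0; 10 even; l₃=3∈[1,7].
(2·4+1)(2·3+1)(2·3+1) = 441
Δ: 4! 4! 2! / 11! → 1/34650
sum: t=1:−1/72 t=2:+1/16 t=3:−1/72 = 5/144
3j²(4 3 3; 0 0 0) = Δ·Π!·Σ² = 2/77  (sign -1)
sum: t=4:+1/1152 = 1/1152
3j²(4 3 3; -4 3 1) = Δ·Π!·Σ² = 1/33  (sign +1)
combine: 4πI² = 441·2/77·1/33 = 42/121
take √, sign -1: I = -0.16619847

-0.166198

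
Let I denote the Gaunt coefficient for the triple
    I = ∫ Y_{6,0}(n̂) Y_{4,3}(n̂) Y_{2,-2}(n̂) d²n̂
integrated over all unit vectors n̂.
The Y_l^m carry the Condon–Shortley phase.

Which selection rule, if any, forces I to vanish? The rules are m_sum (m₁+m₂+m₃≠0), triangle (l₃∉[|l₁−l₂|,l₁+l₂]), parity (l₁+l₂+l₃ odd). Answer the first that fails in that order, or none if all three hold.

m₁+m₂+m₃ = 0 + 3 − 2 = 1  ✗
triangle: |6−4|=2 ≤ l₃=2 ≤ 6+4=10
parity: l₁+l₂+l₃ = 12 is even

m_sum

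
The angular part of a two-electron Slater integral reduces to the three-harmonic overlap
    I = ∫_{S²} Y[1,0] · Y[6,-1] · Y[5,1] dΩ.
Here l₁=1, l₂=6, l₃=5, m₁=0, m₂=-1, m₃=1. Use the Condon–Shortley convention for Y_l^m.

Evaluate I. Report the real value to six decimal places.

-0.241725

Rules hold: Σm=0, L=12 even, 5≤5≤7.
N = 3·13·11 = 429
Δ = 2!·0!·10!/13! = 1/858
Racah Σ t=1..1: t=1:−1/14400 = -1/14400
⇒ 3j(1 6 5; 0 0 0)² = 6/143, sgn +1
Racah Σ t=1..1: t=1:−1/17280 = -1/17280
⇒ 3j(1 6 5; 0 -1 1)² = 35/858, sgn -1
4πI² = N·(3j₀)²·(3jₘ)² = 105/143
I = -1·√(0.734266/4π) = -0.24172507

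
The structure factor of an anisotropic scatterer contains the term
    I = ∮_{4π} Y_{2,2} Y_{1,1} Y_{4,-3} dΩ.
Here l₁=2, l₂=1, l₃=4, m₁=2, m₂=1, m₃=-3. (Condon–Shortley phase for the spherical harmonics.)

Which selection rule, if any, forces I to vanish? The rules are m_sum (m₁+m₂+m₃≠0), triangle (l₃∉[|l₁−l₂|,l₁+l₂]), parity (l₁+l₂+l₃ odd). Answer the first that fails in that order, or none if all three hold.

m₁+m₂+m₃ = 2 + 1 − 3 = 0  ✓
triangle: |2−1|=1 ≤ l₃=4 ≤ 2+1=3  ✗
parity: l₁+l₂+l₃ = 7 is odd

triangle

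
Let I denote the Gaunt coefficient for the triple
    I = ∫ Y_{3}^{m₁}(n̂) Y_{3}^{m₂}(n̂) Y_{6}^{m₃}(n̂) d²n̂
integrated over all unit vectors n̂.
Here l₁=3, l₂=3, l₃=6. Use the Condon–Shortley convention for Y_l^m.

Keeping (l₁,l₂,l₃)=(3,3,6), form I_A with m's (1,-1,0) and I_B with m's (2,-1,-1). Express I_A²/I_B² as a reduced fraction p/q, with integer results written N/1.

15/7

Shared (l₁,l₂,l₃)=(3,3,6): N and (l;000)² cancel in I_A²/I_B².
A: Δ = 0!·6!·6!/13! = 1/12012; Racah Σ t=0..0: t=0:+1/2304 = 1/2304; ⇒ 3j(3 3 6; 1 -1 0)² = 75/4004, sgn +1
B: Δ = 0!·6!·6!/13! = 1/12012; Racah Σ t=0..0: t=0:+1/5760 = 1/5760; ⇒ 3j(3 3 6; 2 -1 -1)² = 5/572, sgn -1
I_A²/I_B² = (75/4004)/(5/572) = 15/7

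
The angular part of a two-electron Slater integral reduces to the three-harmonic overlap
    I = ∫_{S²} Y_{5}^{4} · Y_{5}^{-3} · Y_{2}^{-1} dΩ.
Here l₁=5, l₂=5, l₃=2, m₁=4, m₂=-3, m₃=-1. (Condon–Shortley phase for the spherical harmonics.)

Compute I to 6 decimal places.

0.196098

Rules hold: Σm=0, L=12 even, 0≤2≤10.
N = 11·11·5 = 605
Δ = 8!·2!·2!/13! = 1/38610
Racah Σ t=3..5: t=3:−1/2880 t=4:+1/576 t=5:−1/2880 = 1/960
⇒ 3j(5 5 2; 0 0 0)² = 10/429, sgn +1
Racah Σ t=0..1: t=0:+1/80640 t=1:−1/10080 = -1/11520
⇒ 3j(5 5 2; 4 -3 -1)² = 49/1430, sgn +1
4πI² = N·(3j₀)²·(3jₘ)² = 245/507
I = +1·√(0.483235/4π) = 0.19609844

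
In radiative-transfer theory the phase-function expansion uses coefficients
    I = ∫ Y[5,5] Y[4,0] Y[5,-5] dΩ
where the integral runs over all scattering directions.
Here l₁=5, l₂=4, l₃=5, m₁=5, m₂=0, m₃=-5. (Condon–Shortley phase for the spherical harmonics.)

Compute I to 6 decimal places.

-0.130198

Rules hold: Σm=0, L=14 even, 1≤5≤9.
N = 11·9·11 = 1089
Δ = 4!·6!·4!/15! = 1/3153150
Racah Σ t=0..4: t=0:+1/69120 t=1:−1/1728 t=2:+1/576 t=3:−1/1728 t=4:+1/69120 = 7/11520
⇒ 3j(5 4 5; 0 0 0)² = 2/143, sgn -1
Racah Σ t=0..0: t=0:+1/414720 = 1/414720
⇒ 3j(5 4 5; 5 0 -5)² = 2/143, sgn +1
4πI² = N·(3j₀)²·(3jₘ)² = 36/169
I = -1·√(0.213018/4π) = -0.13019760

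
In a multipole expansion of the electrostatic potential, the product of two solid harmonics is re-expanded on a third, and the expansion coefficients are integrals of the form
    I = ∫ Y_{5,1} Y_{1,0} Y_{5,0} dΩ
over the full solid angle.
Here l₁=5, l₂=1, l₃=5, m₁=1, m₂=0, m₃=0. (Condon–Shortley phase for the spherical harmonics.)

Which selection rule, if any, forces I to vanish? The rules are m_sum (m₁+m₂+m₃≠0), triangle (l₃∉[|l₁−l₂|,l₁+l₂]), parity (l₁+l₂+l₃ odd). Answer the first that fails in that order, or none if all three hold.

azimuthal sum: 1 + 0 + 0 = 1  ✗
4 ≤ 5 ≤ 6 (triangle on l)
L = 5 + 1 + 5 = 11 (odd)

m_sum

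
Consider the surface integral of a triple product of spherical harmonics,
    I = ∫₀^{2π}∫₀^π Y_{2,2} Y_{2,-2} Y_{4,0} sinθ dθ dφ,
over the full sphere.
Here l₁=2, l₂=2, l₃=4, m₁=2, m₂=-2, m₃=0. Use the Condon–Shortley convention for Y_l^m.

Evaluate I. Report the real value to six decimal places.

0.040299

m-sum 0 ✓  L=8 even ✓  0≤4≤4 ✓
Π(2lᵢ+1) = 5×5×9 = 225
triangle coeff Δ(2,2,4) = 1/630
Σ_t [0,0]: t=0:+1/16 = 1/16
(3j)²=2/35 [(2 2 4; 0 0 0)], sign=+1
Σ_t [0,0]: t=0:+1/576 = 1/576
(3j)²=1/630 [(2 2 4; 2 -2 0)], sign=+1
⇒ 4πI² = 1/49
I = (+1)√(1/49/(4π)) = 0.04029926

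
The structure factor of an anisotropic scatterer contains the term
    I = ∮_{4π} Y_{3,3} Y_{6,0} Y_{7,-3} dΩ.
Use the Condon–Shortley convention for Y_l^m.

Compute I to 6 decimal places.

Rules hold: Σm=0, L=16 even, 3≤7≤9.
N = 7·13·15 = 1365
Δ = 2!·4!·10!/17! = 1/2042040
Racah Σ t=0..2: t=0:+1/207360 t=1:−1/57600 t=2:+1/207360 = -1/129600
⇒ 3j(3 6 7; 0 0 0)² = 168/12155, sgn +1
Racah Σ t=0..0: t=0:+1/829440 = 1/829440
⇒ 3j(3 6 7; 3 0 -3)² = 225/9724, sgn +1
4πI² = N·(3j₀)²·(3jₘ)² = 198450/454597
I = +1·√(0.43654/4π) = 0.18638345

0.186383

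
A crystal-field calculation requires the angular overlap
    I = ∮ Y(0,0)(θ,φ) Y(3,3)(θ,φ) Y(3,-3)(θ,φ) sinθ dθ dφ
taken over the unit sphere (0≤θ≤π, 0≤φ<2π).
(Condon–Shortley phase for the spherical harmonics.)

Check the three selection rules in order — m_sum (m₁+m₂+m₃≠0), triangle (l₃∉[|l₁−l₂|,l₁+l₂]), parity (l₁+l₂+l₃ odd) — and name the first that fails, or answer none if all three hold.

none

azimuthal sum: 0 + 3 − 3 = 0  ✓
3 ≤ 3 ≤ 3 (triangle on l)  ✓
L = 0 + 3 + 3 = 6 (even)  ✓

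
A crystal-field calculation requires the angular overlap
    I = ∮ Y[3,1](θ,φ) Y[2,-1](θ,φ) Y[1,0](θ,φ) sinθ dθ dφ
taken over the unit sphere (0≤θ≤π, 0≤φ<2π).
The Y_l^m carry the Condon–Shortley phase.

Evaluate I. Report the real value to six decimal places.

-0.233597

Checks pass: Σm=0; 6 even; l₃=1∈[1,5].
(2·3+1)(2·2+1)(2·1+1) = 105
Δ: 4! 2! 0! / 7! → 1/105
sum: t=2:+1/4 = 1/4
3j²(3 2 1; 0 0 0) = Δ·Π!·Σ² = 3/35  (sign -1)
sum: t=1:−1/6 = -1/6
3j²(3 2 1; 1 -1 0) = Δ·Π!·Σ² = 8/105  (sign +1)
combine: 4πI² = 105·3/35·8/105 = 24/35
take √, sign -1: I = -0.23359668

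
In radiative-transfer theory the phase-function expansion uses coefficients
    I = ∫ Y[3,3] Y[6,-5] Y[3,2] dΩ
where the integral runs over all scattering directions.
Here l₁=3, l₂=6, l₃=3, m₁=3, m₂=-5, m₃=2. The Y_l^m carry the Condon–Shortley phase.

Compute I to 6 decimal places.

Rules hold: Σm=0, L=12 even, 3≤3≤9.
N = 7·13·7 = 637
Δ = 6!·0!·6!/13! = 1/12012
Racah Σ t=3..3: t=3:−1/1296 = -1/1296
⇒ 3j(3 6 3; 0 0 0)² = 100/3003, sgn +1
Racah Σ t=0..0: t=0:+1/86400 = 1/86400
⇒ 3j(3 6 3; 3 -5 2)² = 1/26, sgn -1
4πI² = N·(3j₀)²·(3jₘ)² = 350/429
I = -1·√(0.815851/4π) = -0.25480060

-0.254801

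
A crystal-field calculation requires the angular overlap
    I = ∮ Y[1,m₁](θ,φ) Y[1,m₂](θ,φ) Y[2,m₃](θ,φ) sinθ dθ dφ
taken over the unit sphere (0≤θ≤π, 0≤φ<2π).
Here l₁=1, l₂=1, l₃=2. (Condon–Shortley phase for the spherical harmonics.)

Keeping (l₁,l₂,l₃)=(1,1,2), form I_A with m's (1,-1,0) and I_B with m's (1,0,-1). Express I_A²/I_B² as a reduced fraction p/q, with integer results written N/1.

1/3

l's match ⇒ only the (l;m) 3-j factors differ between A and B.
A: triangle coeff Δ(1,1,2) = 1/30; Σ_t [0,0]: t=0:+1/4 = 1/4; (3j)²=1/30 [(1 1 2; 1 -1 0)], sign=+1
B: triangle coeff Δ(1,1,2) = 1/30; Σ_t [0,0]: t=0:+1/2 = 1/2; (3j)²=1/10 [(1 1 2; 1 0 -1)], sign=-1
I_A²/I_B² = (1/30)/(1/10) = 1/3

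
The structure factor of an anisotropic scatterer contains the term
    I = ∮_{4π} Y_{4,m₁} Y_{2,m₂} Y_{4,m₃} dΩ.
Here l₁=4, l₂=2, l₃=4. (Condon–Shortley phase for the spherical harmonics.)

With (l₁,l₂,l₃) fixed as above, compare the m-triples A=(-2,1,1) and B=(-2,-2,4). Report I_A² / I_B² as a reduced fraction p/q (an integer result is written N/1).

81/56

l's match ⇒ only the (l;m) 3-j factors differ between A and B.
A: triangle coeff Δ(4,2,4) = 1/13860; Σ_t [1,2]: t=1:−1/240 t=2:+1/96 = 1/160; (3j)²=27/1540 [(4 2 4; -2 1 1)], sign=-1
B: triangle coeff Δ(4,2,4) = 1/13860; Σ_t [0,0]: t=0:+1/2880 = 1/2880; (3j)²=2/165 [(4 2 4; -2 -2 4)], sign=+1
I_A²/I_B² = (27/1540)/(2/165) = 81/56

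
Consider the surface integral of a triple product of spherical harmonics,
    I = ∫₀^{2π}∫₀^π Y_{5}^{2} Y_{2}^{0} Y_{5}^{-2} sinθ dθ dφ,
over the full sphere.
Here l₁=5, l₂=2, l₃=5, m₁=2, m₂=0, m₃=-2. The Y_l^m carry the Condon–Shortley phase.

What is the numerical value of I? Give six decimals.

0.097044

Checks pass: Σm=0; 12 even; l₃=5∈[3,7].
(2·5+1)(2·2+1)(2·5+1) = 605
Δ: 2! 8! 2! / 13! → 1/38610
sum: t=0:+1/2880 t=1:−1/576 t=2:+1/2880 = -1/960
3j²(5 2 5; 0 0 0) = Δ·Π!·Σ² = 10/429  (sign +1)
sum: t=0:+1/2880 t=1:−1/1440 t=2:+1/20160 = -1/3360
3j²(5 2 5; 2 0 -2) = Δ·Π!·Σ² = 6/715  (sign +1)
combine: 4πI² = 605·10/429·6/715 = 20/169
take √, sign +1: I = 0.09704356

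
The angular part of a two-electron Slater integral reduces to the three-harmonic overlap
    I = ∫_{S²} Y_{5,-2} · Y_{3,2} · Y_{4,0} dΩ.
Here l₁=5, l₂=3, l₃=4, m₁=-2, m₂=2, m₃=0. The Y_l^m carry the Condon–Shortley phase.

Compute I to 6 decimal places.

Rules hold: Σm=0, L=12 even, 2≤4≤8.
N = 11·7·9 = 693
Δ = 4!·6!·2!/13! = 1/180180
Racah Σ t=1..3: t=1:−1/576 t=2:+1/144 t=3:−1/576 = 1/288
⇒ 3j(5 3 4; 0 0 0)² = 20/1001, sgn +1
Racah Σ t=3..4: t=3:−1/576 t=4:+1/864 = -1/1728
⇒ 3j(5 3 4; -2 2 0)² = 5/1287, sgn -1
4πI² = N·(3j₀)²·(3jₘ)² = 100/1859
I = -1·√(0.0537924/4π) = -0.06542675

-0.065427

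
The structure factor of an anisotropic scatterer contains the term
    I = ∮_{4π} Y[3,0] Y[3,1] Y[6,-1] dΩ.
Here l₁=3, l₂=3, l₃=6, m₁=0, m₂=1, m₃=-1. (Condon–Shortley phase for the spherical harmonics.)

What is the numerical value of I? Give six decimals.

-0.221775

Checks pass: Σm=0; 12 even; l₃=6∈[0,6].
(2·3+1)(2·3+1)(2·6+1) = 637
Δ: 0! 6! 6! / 13! → 1/12012
sum: t=0:+1/1296 = 1/1296
3j²(3 3 6; 0 0 0) = Δ·Π!·Σ² = 100/3003  (sign +1)
sum: t=0:+1/1728 = 1/1728
3j²(3 3 6; 0 1 -1) = Δ·Π!·Σ² = 25/858  (sign -1)
combine: 4πI² = 637·100/3003·25/858 = 8750/14157
take √, sign -1: I = -0.22177545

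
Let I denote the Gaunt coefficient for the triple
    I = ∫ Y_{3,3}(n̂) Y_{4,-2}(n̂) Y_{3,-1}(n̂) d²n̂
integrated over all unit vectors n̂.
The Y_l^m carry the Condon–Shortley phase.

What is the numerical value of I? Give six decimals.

-0.188451

Checks pass: Σm=0; 10 even; l₃=3∈[1,7].
(2·3+1)(2·4+1)(2·3+1) = 441
Δ: 4! 2! 4! / 11! → 1/34650
sum: t=1:−1/72 t=2:+1/16 t=3:−1/72 = 5/144
3j²(3 4 3; 0 0 0) = Δ·Π!·Σ² = 2/77  (sign -1)
sum: t=0:+1/192 = 1/192
3j²(3 4 3; 3 -2 -1) = Δ·Π!·Σ² = 3/77  (sign +1)
combine: 4πI² = 441·2/77·3/77 = 54/121
take √, sign -1: I = -0.18845135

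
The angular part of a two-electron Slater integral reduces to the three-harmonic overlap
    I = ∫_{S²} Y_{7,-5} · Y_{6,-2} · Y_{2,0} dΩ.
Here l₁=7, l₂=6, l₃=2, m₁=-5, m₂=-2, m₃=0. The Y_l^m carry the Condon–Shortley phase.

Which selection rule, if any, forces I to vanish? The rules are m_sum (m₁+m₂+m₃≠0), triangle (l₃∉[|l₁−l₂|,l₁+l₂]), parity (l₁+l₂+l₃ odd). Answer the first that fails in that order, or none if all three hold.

azimuthal sum: -5 − 2 + 0 = -7  ✗
1 ≤ 2 ≤ 13 (triangle on l)
L = 7 + 6 + 2 = 15 (odd)

m_sum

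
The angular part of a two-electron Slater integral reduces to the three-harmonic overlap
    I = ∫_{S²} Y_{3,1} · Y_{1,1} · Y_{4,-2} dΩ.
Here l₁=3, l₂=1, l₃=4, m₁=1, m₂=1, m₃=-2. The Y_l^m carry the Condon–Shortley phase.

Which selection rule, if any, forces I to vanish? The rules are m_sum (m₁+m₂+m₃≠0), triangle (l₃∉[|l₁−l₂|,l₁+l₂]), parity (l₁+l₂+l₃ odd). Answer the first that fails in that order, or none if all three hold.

Σmᵢ = 0  ✓
l₃∈[|l₁−l₂|,l₁+l₂]=[2,4], have l₃=4  ✓
Σlᵢ = 8 ⇒ even  ✓

none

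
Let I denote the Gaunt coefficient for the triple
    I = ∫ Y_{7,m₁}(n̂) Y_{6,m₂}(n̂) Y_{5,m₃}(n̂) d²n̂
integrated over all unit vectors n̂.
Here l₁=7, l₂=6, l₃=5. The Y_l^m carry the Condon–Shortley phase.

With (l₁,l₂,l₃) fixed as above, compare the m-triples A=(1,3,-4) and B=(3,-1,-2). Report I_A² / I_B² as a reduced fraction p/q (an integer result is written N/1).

6272/405

Shared (l₁,l₂,l₃)=(7,6,5): N and (l;000)² cancel in I_A²/I_B².
A: Δ = 8!·6!·4!/19! = 1/174594420; Racah Σ t=5..6: t=5:−1/2073600 t=6:+1/6220800 = -1/3110400; ⇒ 3j(7 6 5; 1 3 -4)² = 3136/230945, sgn +1
B: Δ = 8!·6!·4!/19! = 1/174594420; Racah Σ t=1..4: t=1:−1/4354560 t=2:+1/414720 t=3:−1/345600 t=4:+1/2488320 = -1/3225600; ⇒ 3j(7 6 5; 3 -1 -2)² = 81/92378, sgn +1
I_A²/I_B² = (3136/230945)/(81/92378) = 6272/405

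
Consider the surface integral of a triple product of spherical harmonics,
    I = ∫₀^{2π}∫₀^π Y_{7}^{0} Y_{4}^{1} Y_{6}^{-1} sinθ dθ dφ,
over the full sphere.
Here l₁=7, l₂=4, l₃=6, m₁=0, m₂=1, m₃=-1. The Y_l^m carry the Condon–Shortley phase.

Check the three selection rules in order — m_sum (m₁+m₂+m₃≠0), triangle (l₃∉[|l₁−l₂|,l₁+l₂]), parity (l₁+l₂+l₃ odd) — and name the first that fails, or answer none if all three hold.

parity

azimuthal sum: 0 + 1 − 1 = 0  ✓
3 ≤ 6 ≤ 11 (triangle on l)  ✓
L = 7 + 4 + 6 = 17 (odd)  ✗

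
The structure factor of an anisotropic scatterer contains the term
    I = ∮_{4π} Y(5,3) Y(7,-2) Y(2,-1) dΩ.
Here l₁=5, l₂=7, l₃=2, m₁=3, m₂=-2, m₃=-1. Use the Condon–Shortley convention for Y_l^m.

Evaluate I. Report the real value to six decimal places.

0.107507

m-sum 0 ✓  L=14 even ✓  2≤2≤12 ✓
Π(2lᵢ+1) = 11×15×5 = 825
triangle coeff Δ(5,7,2) = 1/15015
Σ_t [5,5]: t=5:−1/57600 = -1/57600
(3j)²=21/715 [(5 7 2; 0 0 0)], sign=-1
Σ_t [2,2]: t=2:+1/483840 = 1/483840
(3j)²=6/1001 [(5 7 2; 3 -2 -1)], sign=-1
⇒ 4πI² = 270/1859
I = (+1)√(270/1859/(4π)) = 0.10750713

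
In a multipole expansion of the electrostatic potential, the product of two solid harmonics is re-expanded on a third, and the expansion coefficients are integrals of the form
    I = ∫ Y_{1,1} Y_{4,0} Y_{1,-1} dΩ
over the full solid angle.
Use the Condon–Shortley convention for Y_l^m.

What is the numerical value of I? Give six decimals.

triangle: need 3≤l₃≤5, have 1; I=0

0.000000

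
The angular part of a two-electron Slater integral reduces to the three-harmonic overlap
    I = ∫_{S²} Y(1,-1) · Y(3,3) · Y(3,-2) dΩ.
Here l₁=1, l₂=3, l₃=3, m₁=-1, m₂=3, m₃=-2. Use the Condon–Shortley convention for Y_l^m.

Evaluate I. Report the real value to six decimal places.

0.000000

l₁+l₂+l₃=7 is odd: 3j(l;000)=0 ⇒ I=0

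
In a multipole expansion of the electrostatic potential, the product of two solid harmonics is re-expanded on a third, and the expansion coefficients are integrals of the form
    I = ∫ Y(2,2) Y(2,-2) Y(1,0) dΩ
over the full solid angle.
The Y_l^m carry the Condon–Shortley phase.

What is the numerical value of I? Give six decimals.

L=5 odd ⇒ parity kills the (l;000) factor ⇒ I = 0

0.000000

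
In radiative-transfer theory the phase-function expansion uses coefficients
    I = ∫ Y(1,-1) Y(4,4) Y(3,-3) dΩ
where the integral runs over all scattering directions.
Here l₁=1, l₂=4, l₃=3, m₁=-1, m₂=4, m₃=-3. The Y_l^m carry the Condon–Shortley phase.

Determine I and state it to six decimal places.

0.325735

Checks pass: Σm=0; 8 even; l₃=3∈[3,5].
(2·1+1)(2·4+1)(2·3+1) = 189
Δ: 2! 0! 6! / 9! → 1/252
sum: t=1:−1/36 = -1/36
3j²(1 4 3; 0 0 0) = Δ·Π!·Σ² = 4/63  (sign +1)
sum: t=2:+1/1440 = 1/1440
3j²(1 4 3; -1 4 -3) = Δ·Π!·Σ² = 1/9  (sign +1)
combine: 4πI² = 189·4/63·1/9 = 4/3
take √, sign +1: I = 0.32573501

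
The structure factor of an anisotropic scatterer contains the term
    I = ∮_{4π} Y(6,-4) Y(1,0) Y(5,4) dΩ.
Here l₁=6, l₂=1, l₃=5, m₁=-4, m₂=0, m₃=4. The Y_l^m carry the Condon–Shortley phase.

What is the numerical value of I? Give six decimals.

0.182727

Checks pass: Σm=0; 12 even; l₃=5∈[5,7].
(2·6+1)(2·1+1)(2·5+1) = 429
Δ: 2! 10! 0! / 13! → 1/858
sum: t=1:−1/14400 = -1/14400
3j²(6 1 5; 0 0 0) = Δ·Π!·Σ² = 6/143  (sign +1)
sum: t=1:−1/362880 = -1/362880
3j²(6 1 5; -4 0 4) = Δ·Π!·Σ² = 10/429  (sign +1)
combine: 4πI² = 429·6/143·10/429 = 60/143
take √, sign +1: I = 0.18272698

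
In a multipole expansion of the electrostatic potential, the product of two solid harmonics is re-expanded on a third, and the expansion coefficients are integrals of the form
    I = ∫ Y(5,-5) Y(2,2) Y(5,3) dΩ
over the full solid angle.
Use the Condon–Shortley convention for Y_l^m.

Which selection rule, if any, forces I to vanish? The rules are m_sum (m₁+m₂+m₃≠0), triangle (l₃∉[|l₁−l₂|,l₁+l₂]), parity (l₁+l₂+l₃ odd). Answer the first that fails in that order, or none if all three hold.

none

azimuthal sum: -5 + 2 + 3 = 0  ✓
3 ≤ 5 ≤ 7 (triangle on l)  ✓
L = 5 + 2 + 5 = 12 (even)  ✓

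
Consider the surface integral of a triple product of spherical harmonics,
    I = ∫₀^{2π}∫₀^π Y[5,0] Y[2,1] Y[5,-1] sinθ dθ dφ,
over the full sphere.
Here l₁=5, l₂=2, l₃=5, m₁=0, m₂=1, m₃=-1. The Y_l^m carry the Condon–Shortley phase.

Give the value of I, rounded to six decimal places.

Rules hold: Σm=0, L=12 even, 3≤5≤7.
N = 11·5·11 = 605
Δ = 2!·8!·2!/13! = 1/38610
Racah Σ t=0..2: t=0:+1/2880 t=1:−1/576 t=2:+1/2880 = -1/960
⇒ 3j(5 2 5; 0 0 0)² = 10/429, sgn +1
Racah Σ t=1..2: t=1:−1/1152 t=2:+1/1440 = -1/5760
⇒ 3j(5 2 5; 0 1 -1)² = 1/858, sgn -1
4πI² = N·(3j₀)²·(3jₘ)² = 25/1521
I = -1·√(0.0164366/4π) = -0.03616600

-0.036166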